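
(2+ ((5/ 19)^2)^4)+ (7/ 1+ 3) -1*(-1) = 220786710158/ 16983563041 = 13.00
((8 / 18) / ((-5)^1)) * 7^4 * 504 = -537824 / 5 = -107564.80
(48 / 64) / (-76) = -3 / 304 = -0.01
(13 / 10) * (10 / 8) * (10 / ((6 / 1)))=65 / 24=2.71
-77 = -77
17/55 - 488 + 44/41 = -1097323/2255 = -486.62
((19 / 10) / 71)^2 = 361 / 504100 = 0.00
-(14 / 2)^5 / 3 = -16807 / 3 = -5602.33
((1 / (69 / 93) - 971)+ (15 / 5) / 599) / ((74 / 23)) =-13358829 / 44326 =-301.38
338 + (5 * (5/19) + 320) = 12527/19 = 659.32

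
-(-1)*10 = 10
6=6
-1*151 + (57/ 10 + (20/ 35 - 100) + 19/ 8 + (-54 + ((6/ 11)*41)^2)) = 6904021/ 33880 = 203.78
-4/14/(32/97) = -97/112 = -0.87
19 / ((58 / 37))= 703 / 58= 12.12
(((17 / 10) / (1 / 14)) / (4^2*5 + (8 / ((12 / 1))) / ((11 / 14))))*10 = 3927 / 1334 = 2.94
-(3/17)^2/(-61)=9/17629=0.00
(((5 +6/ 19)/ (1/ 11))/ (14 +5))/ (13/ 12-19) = -13332/ 77615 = -0.17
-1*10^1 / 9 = -1.11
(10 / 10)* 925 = 925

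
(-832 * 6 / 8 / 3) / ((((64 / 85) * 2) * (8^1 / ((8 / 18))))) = -1105 / 144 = -7.67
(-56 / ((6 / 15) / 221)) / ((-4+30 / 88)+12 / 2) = -1361360 / 103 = -13217.09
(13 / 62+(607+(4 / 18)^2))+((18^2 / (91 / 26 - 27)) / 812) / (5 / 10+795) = 46292940915677 / 76232609082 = 607.26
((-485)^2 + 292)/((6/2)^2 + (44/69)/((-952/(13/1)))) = 3867660174/147655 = 26193.90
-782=-782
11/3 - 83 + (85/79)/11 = -206567/2607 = -79.24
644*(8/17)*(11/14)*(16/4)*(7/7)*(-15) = -242880/17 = -14287.06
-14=-14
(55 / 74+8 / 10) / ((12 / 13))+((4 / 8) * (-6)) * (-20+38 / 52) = 3433159 / 57720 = 59.48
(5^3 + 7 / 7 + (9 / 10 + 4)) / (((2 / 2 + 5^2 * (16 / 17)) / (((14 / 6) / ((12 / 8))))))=155771 / 18765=8.30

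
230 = 230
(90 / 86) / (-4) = -45 / 172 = -0.26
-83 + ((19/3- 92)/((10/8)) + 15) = -2048/15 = -136.53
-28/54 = -14/27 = -0.52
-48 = -48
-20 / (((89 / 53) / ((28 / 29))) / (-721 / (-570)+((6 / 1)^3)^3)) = -17049045124888 / 147117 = -115887661.69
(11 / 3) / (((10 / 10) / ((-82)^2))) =73964 / 3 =24654.67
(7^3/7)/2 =24.50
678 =678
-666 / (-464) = 333 / 232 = 1.44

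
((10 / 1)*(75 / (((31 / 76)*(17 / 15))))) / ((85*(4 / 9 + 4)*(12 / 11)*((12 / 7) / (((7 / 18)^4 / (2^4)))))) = 0.00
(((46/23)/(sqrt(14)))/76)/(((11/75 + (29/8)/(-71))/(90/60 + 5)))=69225 * sqrt(14)/541709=0.48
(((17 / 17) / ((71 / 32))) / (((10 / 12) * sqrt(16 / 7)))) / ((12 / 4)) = 16 * sqrt(7) / 355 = 0.12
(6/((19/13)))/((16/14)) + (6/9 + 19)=23.26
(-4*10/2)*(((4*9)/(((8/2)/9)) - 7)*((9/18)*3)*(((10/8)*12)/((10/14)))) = -46620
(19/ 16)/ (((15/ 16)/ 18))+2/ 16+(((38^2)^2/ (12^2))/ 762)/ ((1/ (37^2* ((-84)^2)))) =2797460509697/ 15240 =183560400.90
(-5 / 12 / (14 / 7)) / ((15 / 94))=-47 / 36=-1.31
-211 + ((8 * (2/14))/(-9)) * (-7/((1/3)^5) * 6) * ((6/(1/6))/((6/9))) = 69773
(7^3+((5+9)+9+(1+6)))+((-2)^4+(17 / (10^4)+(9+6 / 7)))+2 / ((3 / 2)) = 84040357 / 210000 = 400.19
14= 14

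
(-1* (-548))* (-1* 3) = -1644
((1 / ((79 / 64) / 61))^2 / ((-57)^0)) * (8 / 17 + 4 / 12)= 624889856 / 318291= 1963.27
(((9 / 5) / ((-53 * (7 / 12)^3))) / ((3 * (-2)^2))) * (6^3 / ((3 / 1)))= -93312 / 90895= -1.03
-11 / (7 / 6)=-66 / 7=-9.43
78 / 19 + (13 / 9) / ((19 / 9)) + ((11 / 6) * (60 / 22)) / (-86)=7731 / 1634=4.73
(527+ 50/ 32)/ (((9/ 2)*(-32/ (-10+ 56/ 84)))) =19733/ 576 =34.26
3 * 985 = 2955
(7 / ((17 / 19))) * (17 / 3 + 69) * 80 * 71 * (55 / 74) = 4653510400 / 1887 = 2466089.24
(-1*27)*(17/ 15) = -153/ 5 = -30.60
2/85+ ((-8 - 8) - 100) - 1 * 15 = -130.98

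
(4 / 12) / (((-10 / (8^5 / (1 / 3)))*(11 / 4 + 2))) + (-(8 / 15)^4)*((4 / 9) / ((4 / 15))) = -398209024 / 577125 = -689.99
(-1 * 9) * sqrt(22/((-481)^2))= -0.09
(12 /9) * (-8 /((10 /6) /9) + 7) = -724 /15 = -48.27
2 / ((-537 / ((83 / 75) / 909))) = -166 / 36609975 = -0.00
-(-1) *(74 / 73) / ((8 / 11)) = 407 / 292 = 1.39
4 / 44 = 0.09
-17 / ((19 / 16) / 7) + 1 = -1885 / 19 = -99.21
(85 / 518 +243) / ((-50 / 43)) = -5416237 / 25900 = -209.12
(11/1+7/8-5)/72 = 55/576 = 0.10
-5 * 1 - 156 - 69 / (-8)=-1219 / 8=-152.38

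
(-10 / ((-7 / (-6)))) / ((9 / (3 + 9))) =-80 / 7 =-11.43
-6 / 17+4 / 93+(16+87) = 162353 / 1581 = 102.69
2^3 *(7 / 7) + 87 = 95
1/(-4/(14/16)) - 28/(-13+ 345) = -805/2656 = -0.30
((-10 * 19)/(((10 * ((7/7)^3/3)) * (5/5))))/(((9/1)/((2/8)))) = -19/12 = -1.58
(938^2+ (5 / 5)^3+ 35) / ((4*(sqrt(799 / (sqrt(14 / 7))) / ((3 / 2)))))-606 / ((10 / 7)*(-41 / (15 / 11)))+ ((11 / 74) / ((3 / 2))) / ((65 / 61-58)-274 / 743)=1834126136426 / 130016076333+ 329955*2^(1 / 4)*sqrt(799) / 799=13895.68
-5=-5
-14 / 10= -7 / 5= -1.40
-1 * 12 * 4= -48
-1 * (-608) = 608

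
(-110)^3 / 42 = -665500 / 21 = -31690.48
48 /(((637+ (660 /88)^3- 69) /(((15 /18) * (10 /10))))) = 0.04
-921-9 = -930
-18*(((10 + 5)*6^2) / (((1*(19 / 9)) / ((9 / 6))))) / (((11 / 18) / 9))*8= -170061120 / 209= -813689.57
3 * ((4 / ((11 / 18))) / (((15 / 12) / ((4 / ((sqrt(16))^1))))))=864 / 55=15.71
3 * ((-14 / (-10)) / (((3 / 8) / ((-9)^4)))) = 367416 / 5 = 73483.20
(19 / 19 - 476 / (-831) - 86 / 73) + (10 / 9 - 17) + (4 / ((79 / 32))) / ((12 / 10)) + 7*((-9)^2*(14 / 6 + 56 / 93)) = 1650.28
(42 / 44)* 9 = 189 / 22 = 8.59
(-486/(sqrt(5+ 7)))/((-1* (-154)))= -81* sqrt(3)/154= -0.91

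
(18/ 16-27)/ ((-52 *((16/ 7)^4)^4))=6879216627907407/ 7673845534663173472256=0.00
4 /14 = 2 /7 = 0.29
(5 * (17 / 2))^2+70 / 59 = 426555 / 236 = 1807.44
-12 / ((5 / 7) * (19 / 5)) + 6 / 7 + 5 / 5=-341 / 133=-2.56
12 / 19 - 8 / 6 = -40 / 57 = -0.70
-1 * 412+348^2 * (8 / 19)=961004 / 19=50579.16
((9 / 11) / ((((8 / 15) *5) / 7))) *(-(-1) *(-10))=-945 / 44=-21.48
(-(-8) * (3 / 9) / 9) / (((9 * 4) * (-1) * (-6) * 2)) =1 / 1458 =0.00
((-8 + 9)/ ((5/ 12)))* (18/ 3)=72/ 5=14.40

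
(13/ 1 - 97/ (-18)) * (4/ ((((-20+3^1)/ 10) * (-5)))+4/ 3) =15226/ 459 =33.17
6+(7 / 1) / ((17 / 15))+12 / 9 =689 / 51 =13.51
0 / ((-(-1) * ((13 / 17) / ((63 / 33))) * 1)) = 0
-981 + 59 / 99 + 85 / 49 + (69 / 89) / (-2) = -845394169 / 863478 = -979.06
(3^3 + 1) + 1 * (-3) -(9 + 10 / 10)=15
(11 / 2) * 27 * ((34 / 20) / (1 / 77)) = 388773 / 20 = 19438.65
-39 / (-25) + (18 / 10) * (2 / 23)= 1.72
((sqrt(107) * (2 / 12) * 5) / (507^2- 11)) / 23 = 5 * sqrt(107) / 35471244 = 0.00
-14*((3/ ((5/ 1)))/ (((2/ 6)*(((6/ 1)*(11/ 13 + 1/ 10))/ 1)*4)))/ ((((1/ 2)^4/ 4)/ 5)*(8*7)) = -260/ 41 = -6.34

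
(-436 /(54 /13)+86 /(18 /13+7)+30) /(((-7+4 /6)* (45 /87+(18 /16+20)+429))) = 44179760 /1948688811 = 0.02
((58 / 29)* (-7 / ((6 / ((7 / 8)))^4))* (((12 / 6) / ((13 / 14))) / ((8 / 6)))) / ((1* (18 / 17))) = -2000033 / 207028224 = -0.01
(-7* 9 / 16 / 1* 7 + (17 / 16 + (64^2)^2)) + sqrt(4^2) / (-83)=16777189.45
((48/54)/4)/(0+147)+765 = 1012097/1323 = 765.00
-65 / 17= -3.82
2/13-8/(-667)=1438/8671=0.17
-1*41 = -41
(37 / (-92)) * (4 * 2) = -74 / 23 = -3.22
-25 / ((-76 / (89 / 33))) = 2225 / 2508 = 0.89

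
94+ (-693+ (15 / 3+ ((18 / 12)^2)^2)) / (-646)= 982511 / 10336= 95.06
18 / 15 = 6 / 5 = 1.20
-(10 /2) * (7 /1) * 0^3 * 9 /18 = 0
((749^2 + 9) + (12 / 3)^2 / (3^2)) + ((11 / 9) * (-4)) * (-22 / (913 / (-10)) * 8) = 139689586 / 249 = 561002.35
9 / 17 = 0.53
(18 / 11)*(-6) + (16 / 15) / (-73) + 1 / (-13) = -9.91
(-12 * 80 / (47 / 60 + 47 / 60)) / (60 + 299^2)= -0.01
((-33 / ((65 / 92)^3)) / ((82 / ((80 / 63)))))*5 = -68524544 / 9458085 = -7.25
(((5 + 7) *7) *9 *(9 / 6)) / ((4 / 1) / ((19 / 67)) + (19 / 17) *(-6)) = 183141 / 1195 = 153.26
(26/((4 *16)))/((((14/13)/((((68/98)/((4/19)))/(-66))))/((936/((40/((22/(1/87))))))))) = -843.72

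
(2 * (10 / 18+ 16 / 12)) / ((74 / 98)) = 1666 / 333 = 5.00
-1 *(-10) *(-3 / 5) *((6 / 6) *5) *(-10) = 300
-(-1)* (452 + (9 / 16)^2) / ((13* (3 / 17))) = 1968481 / 9984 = 197.16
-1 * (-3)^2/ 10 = -9/ 10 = -0.90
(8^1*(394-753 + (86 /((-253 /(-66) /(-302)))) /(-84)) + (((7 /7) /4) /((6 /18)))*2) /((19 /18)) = -6448725 /3059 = -2108.12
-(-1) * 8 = 8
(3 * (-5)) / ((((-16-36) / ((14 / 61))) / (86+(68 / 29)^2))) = 4039875 / 666913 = 6.06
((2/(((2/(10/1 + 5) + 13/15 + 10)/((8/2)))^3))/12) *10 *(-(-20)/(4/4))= 6400/3993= 1.60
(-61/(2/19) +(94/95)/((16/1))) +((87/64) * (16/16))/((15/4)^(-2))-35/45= -491254031/875520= -561.10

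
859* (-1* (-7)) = 6013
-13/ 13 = -1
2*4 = 8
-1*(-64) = 64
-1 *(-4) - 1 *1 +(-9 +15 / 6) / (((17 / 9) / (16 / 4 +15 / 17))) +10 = -2197 / 578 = -3.80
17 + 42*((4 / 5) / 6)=113 / 5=22.60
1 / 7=0.14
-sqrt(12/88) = -sqrt(66)/22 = -0.37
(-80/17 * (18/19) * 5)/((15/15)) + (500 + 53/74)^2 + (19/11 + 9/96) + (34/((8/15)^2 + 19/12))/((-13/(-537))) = 855279836855124199/3401415603872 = 251448.20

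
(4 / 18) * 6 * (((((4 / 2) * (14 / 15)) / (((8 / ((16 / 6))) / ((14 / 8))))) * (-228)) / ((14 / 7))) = -7448 / 45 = -165.51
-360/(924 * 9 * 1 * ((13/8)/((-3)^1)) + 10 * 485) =-720/691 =-1.04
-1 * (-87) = 87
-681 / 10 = -68.10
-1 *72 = -72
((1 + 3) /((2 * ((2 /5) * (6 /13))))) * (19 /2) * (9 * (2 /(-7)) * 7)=-3705 /2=-1852.50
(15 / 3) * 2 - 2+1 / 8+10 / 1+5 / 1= 185 / 8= 23.12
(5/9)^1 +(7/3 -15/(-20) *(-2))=25/18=1.39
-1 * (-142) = 142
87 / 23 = 3.78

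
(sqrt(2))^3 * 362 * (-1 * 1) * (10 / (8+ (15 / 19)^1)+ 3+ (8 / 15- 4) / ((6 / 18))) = 3785796 * sqrt(2) / 835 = 6411.89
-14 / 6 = -7 / 3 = -2.33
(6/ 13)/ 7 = 6/ 91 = 0.07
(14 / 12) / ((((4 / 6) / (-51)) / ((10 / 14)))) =-255 / 4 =-63.75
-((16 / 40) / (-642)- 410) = 658051 / 1605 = 410.00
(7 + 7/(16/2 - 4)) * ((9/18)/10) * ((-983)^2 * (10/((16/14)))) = 236740805/64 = 3699075.08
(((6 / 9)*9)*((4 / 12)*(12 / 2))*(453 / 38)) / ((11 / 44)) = 10872 / 19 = 572.21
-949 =-949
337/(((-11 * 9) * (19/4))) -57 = -108565/1881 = -57.72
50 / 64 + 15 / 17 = 905 / 544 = 1.66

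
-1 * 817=-817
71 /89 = 0.80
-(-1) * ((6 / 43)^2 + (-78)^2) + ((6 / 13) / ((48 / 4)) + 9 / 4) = 585186335 / 96148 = 6086.31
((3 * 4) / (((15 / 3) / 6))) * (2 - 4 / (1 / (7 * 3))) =-1180.80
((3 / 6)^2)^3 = 1 / 64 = 0.02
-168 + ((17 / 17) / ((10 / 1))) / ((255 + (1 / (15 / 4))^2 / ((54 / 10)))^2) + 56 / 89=-2860075031534747 / 17088257260018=-167.37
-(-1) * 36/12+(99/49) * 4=543/49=11.08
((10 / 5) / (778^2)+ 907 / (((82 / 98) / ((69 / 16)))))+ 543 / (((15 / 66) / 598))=711451613030483 / 496332880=1433416.24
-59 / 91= -0.65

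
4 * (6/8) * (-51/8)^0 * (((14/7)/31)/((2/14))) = 42/31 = 1.35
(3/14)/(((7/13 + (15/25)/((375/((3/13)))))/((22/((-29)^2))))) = 24375/2343026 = 0.01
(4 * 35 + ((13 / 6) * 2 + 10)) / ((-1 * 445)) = -463 / 1335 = -0.35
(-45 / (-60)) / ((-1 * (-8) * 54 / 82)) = 41 / 288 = 0.14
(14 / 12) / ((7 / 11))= 11 / 6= 1.83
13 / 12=1.08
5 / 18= 0.28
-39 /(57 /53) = -689 /19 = -36.26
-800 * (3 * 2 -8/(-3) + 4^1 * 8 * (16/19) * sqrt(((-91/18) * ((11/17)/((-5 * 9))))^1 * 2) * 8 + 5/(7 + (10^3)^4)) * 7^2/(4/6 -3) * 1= 145600000001103200/1000000000007 + 4587520 * sqrt(85085)/969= 1526558.72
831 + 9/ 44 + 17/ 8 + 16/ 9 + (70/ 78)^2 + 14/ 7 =837.91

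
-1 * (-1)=1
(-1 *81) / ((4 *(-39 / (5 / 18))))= 0.14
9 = 9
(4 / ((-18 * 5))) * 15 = -2 / 3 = -0.67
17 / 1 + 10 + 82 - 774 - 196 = -861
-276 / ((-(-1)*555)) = -92 / 185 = -0.50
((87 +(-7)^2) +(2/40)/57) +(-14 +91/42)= 141551/1140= 124.17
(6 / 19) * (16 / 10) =48 / 95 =0.51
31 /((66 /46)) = 713 /33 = 21.61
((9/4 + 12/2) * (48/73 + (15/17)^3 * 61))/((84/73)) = 167911689/550256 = 305.15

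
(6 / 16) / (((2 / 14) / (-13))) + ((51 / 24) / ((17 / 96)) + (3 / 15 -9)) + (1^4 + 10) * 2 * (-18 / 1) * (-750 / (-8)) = -1486237 / 40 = -37155.92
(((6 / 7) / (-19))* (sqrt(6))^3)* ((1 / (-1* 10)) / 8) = 0.01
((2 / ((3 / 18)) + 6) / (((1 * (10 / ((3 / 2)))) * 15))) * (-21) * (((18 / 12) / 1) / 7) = -81 / 100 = -0.81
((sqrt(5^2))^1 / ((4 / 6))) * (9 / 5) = 27 / 2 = 13.50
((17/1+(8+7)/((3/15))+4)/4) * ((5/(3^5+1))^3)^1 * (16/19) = 750/4312639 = 0.00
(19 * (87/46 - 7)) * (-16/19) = 1880/23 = 81.74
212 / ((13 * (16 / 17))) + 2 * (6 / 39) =917 / 52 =17.63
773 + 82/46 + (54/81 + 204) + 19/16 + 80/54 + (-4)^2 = 9917303/9936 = 998.12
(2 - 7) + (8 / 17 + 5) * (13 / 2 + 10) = 2899 / 34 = 85.26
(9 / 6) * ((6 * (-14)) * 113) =-14238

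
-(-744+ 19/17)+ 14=756.88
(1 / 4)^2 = 1 / 16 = 0.06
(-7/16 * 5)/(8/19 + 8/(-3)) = 1995/2048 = 0.97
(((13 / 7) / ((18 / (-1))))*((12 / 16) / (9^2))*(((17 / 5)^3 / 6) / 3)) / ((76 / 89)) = -5684341 / 2326968000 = -0.00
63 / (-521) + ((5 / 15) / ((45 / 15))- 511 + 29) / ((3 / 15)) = -11298452 / 4689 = -2409.57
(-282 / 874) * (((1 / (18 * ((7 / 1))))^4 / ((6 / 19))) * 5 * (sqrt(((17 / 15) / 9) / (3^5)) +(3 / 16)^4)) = -47 * sqrt(85) / 939128522976 - 235 / 9380693016576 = -0.00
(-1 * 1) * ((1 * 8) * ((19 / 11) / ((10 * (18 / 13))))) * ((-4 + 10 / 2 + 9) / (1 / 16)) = -15808 / 99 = -159.68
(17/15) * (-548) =-9316/15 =-621.07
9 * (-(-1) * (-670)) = -6030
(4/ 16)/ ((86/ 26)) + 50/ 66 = 4729/ 5676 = 0.83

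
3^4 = 81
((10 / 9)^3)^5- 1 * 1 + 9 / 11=10588217735810702 / 2264802453041139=4.68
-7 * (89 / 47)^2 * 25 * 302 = -189508.76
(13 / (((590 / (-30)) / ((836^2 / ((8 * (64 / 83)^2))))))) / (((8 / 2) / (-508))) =1490448879777 / 120832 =12334885.46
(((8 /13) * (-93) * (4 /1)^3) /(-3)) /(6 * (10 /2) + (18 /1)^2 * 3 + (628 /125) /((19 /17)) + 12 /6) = 4712000 /3892161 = 1.21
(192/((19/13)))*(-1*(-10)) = 24960/19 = 1313.68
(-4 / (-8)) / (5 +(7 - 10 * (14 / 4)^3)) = -2 / 1667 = -0.00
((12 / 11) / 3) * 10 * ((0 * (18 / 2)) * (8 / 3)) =0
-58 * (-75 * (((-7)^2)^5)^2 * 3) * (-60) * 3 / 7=-26776004790441512907000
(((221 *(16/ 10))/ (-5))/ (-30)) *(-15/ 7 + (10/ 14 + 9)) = 17.85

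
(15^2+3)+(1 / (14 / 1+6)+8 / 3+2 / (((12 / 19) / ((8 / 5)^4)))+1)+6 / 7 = 253.33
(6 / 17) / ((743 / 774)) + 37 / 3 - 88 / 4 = -352367 / 37893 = -9.30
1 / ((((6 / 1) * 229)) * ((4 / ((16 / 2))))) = 1 / 687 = 0.00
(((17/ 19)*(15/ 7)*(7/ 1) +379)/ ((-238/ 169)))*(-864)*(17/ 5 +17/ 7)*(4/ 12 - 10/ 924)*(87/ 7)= 14112757122048/ 2509045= 5624752.49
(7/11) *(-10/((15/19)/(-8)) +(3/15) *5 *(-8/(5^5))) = 6649832/103125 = 64.48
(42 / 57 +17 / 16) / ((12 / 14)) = 3829 / 1824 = 2.10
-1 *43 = -43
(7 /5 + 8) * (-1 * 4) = -37.60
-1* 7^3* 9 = -3087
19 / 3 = 6.33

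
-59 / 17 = -3.47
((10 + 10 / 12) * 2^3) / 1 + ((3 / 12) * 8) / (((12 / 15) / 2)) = 275 / 3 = 91.67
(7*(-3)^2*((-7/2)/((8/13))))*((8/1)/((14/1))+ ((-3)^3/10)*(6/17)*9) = 3900897/1360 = 2868.31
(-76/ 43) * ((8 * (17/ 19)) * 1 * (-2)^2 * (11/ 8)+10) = -87.26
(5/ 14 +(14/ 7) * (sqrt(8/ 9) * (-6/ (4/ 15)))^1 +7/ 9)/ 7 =143/ 882 - 30 * sqrt(2)/ 7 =-5.90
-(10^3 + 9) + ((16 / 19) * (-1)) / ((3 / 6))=-19203 / 19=-1010.68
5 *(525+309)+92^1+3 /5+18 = 21403 /5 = 4280.60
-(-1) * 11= 11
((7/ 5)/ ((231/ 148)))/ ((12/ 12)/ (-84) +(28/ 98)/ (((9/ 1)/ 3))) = 592/ 55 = 10.76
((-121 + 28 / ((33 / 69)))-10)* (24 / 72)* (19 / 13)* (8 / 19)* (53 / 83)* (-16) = 5406848 / 35607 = 151.85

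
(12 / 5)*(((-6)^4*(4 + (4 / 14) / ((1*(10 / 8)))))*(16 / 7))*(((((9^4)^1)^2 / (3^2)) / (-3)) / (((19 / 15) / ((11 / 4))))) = -484393387078656 / 4655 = -104058729769.85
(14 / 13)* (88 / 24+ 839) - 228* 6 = -17960 / 39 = -460.51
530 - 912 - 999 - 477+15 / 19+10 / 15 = -105823 / 57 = -1856.54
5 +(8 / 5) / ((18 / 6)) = 83 / 15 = 5.53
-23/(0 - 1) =23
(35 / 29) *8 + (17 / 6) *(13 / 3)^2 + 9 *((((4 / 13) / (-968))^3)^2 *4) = 11929457444129858265841391 / 189781589824023060884592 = 62.86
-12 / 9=-4 / 3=-1.33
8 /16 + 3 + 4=15 /2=7.50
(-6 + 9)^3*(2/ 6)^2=3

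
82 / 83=0.99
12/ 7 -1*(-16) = 17.71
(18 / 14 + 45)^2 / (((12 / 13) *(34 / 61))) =3468582 / 833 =4163.96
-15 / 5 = -3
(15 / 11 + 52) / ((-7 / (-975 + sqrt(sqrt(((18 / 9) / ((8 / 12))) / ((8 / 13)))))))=572325 / 77 - 587 * 78^(1 / 4) / 154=7421.46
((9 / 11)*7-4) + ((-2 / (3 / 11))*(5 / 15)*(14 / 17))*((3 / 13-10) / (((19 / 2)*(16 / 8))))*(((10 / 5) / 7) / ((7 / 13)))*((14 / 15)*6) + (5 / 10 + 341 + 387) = 234488263 / 319770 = 733.30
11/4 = 2.75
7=7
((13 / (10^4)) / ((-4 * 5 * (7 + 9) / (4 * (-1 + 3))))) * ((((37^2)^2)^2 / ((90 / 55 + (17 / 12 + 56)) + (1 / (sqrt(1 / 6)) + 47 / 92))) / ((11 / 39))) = -5555149400509257768687 / 816158878000000 + 93263695171017422337 * sqrt(6) / 816158878000000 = -6526549.03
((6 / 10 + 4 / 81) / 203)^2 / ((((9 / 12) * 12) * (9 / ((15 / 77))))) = 69169 / 2810519528355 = 0.00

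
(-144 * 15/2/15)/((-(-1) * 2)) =-36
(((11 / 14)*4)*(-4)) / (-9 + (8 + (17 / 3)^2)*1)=-99 / 245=-0.40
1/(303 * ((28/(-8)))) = -2/2121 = -0.00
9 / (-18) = -1 / 2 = -0.50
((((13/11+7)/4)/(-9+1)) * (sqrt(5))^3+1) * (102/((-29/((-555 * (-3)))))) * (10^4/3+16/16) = -566269830/29+63705355875 * sqrt(5)/2552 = 36292226.19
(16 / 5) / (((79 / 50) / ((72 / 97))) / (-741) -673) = -8536320 / 1795302463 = -0.00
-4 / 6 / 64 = -1 / 96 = -0.01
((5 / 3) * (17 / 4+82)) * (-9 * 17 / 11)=-87975 / 44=-1999.43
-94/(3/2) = -188/3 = -62.67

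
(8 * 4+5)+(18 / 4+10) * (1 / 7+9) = 1187 / 7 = 169.57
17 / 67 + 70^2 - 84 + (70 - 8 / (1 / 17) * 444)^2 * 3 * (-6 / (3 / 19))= -27785352593559 / 67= -414706755127.75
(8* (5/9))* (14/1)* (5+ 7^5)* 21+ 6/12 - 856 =43933649/2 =21966824.50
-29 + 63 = 34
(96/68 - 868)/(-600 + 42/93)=228346/157981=1.45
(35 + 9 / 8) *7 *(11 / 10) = 22253 / 80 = 278.16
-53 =-53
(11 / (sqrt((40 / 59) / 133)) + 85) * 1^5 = 85 + 11 * sqrt(78470) / 20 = 239.07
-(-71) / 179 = 71 / 179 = 0.40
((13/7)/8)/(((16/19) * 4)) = 247/3584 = 0.07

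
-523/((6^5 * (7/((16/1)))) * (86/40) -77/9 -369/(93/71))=-1459170/19597057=-0.07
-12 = -12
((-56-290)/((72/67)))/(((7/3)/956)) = -2770249/21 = -131916.62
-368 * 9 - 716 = -4028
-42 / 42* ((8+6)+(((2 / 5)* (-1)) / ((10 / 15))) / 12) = -279 / 20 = -13.95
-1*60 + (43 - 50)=-67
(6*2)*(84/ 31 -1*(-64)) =24816/ 31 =800.52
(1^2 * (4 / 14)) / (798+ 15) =2 / 5691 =0.00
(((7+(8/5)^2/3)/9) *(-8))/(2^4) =-589/1350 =-0.44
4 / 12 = 1 / 3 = 0.33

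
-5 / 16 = -0.31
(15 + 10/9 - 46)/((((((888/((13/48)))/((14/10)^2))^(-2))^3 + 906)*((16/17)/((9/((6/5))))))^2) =-4068372562312392358799709028337723139835744065945600000000000000000000000000/1759490544454870923548463570090587301894143971729769547821512544030877087248881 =-0.00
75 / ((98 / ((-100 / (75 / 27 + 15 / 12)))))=-27000 / 1421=-19.00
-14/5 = -2.80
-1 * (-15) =15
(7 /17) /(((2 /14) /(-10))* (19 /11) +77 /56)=21560 /70703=0.30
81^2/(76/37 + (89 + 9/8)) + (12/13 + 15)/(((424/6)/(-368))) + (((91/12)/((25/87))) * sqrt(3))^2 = 26037782467233/12532910000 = 2077.55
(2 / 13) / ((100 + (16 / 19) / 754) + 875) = 1102 / 6983933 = 0.00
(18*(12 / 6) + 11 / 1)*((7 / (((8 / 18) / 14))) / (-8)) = -20727 / 16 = -1295.44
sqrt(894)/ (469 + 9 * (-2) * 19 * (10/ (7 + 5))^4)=0.10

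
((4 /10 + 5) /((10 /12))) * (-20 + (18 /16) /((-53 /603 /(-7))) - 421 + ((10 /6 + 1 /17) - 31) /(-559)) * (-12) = 344012299263 /12591475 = 27321.05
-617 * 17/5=-2097.80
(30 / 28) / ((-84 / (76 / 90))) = -19 / 1764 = -0.01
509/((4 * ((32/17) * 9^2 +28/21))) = 25959/31376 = 0.83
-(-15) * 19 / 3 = 95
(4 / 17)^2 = 16 / 289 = 0.06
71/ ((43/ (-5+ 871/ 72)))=36281/ 3096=11.72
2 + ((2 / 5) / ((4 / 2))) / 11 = 111 / 55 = 2.02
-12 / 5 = -2.40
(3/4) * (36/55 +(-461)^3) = -16165409757/220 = -73479135.26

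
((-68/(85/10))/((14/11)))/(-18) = 22/63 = 0.35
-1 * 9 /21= -3 /7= -0.43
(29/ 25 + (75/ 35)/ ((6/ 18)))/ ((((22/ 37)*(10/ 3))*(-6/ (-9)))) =55278/ 9625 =5.74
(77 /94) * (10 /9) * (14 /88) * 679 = 166355 /1692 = 98.32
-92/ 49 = -1.88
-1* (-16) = 16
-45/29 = -1.55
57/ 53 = 1.08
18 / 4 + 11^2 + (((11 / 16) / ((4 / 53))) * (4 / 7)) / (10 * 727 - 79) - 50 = 75.50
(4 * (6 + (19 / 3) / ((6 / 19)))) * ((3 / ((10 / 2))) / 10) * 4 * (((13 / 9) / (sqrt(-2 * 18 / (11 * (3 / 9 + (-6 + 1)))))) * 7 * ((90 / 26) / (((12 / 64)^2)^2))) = 430309376 * sqrt(462) / 10935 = 845829.85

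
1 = 1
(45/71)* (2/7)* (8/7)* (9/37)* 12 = 77760/128723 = 0.60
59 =59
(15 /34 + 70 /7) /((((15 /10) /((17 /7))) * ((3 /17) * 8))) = 6035 /504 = 11.97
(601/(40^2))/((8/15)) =1803/2560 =0.70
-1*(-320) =320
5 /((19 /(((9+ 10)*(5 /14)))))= 25 /14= 1.79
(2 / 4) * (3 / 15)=1 / 10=0.10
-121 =-121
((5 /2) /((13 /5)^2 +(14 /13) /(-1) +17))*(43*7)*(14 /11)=3423875 /81092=42.22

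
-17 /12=-1.42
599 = 599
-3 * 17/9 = -5.67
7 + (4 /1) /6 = 23 /3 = 7.67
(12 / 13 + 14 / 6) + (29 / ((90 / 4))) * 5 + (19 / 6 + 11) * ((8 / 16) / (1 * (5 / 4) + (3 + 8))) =58930 / 5733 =10.28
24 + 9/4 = 105/4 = 26.25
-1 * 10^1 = -10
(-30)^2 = 900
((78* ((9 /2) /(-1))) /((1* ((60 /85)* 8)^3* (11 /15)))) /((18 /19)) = -6067555 /2162688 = -2.81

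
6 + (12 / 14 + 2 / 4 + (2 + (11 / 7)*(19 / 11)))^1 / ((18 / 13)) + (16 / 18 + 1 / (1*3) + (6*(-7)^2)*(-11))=-90227 / 28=-3222.39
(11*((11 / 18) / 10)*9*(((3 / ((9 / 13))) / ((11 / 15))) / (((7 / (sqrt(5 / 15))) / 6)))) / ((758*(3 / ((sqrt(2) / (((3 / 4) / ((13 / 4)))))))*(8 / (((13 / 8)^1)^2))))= 314171*sqrt(6) / 48900096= 0.02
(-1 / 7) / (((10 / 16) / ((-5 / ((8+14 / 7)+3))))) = 8 / 91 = 0.09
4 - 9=-5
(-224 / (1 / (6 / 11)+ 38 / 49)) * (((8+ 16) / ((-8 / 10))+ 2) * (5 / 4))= 2304960 / 767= 3005.16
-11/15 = -0.73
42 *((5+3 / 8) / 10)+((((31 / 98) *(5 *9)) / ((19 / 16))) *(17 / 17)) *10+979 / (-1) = -31153267 / 37240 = -836.55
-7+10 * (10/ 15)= -1/ 3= -0.33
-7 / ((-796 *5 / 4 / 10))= 14 / 199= 0.07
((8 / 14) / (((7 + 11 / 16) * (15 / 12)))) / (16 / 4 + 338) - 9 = -6625267 / 736155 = -9.00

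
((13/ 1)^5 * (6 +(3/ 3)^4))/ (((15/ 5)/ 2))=5198102/ 3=1732700.67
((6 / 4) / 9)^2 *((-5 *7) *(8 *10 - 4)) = -665 / 9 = -73.89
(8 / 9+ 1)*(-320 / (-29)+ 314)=53414 / 87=613.95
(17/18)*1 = 17/18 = 0.94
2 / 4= 1 / 2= 0.50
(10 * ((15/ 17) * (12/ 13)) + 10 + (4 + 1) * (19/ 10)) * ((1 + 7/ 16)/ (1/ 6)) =843111/ 3536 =238.44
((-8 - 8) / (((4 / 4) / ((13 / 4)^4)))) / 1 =-28561 / 16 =-1785.06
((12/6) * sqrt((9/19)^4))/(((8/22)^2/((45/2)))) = 441045/5776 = 76.36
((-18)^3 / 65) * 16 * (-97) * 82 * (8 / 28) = 1484407296 / 455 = 3262433.62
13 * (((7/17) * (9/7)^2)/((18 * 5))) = 117/1190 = 0.10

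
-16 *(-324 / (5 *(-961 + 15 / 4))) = -20736 / 19145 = -1.08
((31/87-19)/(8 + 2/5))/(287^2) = -4055/150488163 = -0.00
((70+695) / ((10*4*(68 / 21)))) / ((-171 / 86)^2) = 12943 / 8664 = 1.49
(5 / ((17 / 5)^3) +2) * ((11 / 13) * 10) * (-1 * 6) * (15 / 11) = -9405900 / 63869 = -147.27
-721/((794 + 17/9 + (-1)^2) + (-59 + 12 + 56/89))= -577521/601165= -0.96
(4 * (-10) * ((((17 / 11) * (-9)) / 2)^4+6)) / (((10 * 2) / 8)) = -549386817 / 14641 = -37523.86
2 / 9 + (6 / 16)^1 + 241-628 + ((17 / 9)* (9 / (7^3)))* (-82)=-9642971 / 24696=-390.47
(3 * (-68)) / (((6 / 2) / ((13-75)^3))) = 16206304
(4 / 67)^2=16 / 4489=0.00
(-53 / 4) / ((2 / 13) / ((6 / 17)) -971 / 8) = 0.11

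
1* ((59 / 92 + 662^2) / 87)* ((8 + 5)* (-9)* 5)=-7862108865 / 2668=-2946817.42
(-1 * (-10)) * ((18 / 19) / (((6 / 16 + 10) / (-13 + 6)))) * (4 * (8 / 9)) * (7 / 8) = -31360 / 1577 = -19.89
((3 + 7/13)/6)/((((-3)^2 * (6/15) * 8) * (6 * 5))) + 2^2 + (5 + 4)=438071/33696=13.00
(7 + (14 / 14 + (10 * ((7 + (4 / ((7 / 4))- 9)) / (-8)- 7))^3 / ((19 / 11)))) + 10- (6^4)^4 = -147081396646575443 / 52136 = -2821110109071.95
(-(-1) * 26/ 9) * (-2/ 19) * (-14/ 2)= 364/ 171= 2.13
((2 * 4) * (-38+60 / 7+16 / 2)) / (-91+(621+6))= -150 / 469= -0.32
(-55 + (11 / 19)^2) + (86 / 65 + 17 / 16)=-19627719 / 375440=-52.28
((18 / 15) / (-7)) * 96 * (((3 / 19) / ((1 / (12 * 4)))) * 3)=-248832 / 665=-374.18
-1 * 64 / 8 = -8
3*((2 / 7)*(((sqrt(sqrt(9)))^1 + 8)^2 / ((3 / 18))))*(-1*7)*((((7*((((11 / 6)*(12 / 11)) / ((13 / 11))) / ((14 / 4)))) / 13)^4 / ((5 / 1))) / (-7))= 0.45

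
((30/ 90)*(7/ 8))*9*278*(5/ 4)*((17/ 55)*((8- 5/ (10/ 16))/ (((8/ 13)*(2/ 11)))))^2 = 0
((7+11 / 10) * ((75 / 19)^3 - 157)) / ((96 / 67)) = -296218323 / 548720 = -539.84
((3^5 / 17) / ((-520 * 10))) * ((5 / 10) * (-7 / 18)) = 189 / 353600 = 0.00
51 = 51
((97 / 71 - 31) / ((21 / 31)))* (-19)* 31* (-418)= -16058279248 / 1491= -10770140.34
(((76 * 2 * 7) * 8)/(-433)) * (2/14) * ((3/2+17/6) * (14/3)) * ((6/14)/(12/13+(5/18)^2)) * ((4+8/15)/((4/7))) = -1760758272/9121145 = -193.04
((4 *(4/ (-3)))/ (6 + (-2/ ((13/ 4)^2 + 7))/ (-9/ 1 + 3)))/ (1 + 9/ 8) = -0.42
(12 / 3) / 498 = 0.01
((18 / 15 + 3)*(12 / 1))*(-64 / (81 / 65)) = -23296 / 9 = -2588.44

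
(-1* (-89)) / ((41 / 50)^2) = 222500 / 1681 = 132.36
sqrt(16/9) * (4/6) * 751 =6008/9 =667.56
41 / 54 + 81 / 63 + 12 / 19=19223 / 7182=2.68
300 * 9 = 2700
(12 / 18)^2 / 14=2 / 63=0.03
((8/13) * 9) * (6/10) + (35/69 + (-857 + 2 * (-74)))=-4490246/4485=-1001.17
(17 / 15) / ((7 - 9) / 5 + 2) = 17 / 24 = 0.71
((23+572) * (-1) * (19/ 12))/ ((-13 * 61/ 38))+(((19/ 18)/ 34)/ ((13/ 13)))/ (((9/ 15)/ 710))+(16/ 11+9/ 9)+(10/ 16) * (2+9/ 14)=38559667193/ 448431984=85.99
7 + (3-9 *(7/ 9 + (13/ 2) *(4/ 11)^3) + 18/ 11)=2427/ 1331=1.82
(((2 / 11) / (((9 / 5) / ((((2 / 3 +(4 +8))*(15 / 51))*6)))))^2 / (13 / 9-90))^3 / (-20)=150546819200000000000 / 15781639978034547871898853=0.00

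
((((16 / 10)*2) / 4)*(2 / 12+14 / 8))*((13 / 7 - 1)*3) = 138 / 35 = 3.94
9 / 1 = 9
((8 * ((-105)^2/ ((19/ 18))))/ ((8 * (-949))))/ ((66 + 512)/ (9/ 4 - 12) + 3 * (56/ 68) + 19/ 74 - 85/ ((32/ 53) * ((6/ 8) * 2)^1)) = 5991602400/ 81881379947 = 0.07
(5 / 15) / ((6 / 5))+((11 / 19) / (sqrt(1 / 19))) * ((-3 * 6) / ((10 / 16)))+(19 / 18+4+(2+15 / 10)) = -63.85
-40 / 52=-10 / 13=-0.77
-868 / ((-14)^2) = -31 / 7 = -4.43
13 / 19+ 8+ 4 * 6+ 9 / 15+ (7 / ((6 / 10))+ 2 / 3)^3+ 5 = 4910234 / 2565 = 1914.32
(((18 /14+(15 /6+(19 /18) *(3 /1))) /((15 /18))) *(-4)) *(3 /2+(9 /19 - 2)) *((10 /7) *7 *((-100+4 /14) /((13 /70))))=-8152640 /1729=-4715.23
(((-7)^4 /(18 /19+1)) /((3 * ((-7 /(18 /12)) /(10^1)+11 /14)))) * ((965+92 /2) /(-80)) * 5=-1614228315 /19832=-81395.13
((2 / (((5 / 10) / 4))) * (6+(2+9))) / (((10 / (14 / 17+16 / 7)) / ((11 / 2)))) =3256 / 7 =465.14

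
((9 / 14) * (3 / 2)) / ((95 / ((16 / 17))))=108 / 11305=0.01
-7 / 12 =-0.58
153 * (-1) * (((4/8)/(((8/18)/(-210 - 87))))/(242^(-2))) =5987715129/2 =2993857564.50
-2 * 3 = -6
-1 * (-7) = 7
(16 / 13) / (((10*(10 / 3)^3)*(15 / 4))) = 36 / 40625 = 0.00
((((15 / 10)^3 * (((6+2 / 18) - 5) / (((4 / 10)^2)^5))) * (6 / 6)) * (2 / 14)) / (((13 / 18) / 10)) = 6591796875 / 93184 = 70739.58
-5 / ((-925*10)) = 1 / 1850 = 0.00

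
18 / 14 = 1.29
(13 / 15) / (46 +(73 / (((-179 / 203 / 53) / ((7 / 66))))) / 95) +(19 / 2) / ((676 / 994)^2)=216715085577369 / 10539998581528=20.56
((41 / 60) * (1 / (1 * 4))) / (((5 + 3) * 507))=41 / 973440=0.00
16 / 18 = 0.89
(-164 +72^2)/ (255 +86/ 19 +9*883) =23845/ 38981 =0.61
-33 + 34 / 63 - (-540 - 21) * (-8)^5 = -1158121469 / 63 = -18382880.46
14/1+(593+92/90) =27361/45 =608.02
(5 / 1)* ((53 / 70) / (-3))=-53 / 42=-1.26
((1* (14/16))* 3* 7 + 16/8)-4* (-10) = 483/8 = 60.38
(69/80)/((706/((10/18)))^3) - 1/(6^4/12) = -12668248801/1368170932608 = -0.01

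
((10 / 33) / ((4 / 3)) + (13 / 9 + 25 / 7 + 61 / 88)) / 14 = 32911 / 77616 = 0.42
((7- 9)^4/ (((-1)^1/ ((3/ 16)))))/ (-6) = 1/ 2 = 0.50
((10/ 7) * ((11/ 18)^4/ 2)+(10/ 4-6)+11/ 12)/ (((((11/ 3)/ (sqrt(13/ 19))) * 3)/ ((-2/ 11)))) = 1825111 * sqrt(247)/ 844689384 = 0.03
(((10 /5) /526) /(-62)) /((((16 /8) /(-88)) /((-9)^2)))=1782 /8153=0.22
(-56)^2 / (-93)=-3136 / 93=-33.72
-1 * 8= -8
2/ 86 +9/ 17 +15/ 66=12543/ 16082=0.78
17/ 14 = 1.21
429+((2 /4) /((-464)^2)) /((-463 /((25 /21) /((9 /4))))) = 429.00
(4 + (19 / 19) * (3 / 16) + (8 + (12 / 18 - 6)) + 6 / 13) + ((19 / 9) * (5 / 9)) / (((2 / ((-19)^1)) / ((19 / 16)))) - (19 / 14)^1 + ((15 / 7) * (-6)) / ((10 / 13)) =-5657819 / 235872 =-23.99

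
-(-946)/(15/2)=1892/15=126.13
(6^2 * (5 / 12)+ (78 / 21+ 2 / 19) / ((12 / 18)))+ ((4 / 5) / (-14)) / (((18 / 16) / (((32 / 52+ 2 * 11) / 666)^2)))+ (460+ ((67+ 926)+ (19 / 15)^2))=91929963307867 / 62311301325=1475.33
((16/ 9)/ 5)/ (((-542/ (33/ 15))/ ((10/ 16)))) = -11/ 12195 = -0.00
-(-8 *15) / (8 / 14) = 210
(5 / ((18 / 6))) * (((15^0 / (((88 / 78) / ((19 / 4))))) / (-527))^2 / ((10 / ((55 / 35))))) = 183027 / 10949188096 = 0.00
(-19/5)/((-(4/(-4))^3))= -19/5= -3.80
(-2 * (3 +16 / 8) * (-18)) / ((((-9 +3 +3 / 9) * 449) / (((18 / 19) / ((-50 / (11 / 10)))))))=5346 / 3625675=0.00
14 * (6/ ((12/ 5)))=35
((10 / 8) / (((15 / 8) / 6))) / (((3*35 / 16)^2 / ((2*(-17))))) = -34816 / 11025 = -3.16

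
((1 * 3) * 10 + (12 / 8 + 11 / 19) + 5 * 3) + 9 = 2131 / 38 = 56.08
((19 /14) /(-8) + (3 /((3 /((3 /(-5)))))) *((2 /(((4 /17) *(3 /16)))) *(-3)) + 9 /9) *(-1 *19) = -877059 /560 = -1566.18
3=3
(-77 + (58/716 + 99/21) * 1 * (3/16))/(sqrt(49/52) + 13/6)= -1547029887/35204288 + 27462069 * sqrt(13)/5029184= -24.26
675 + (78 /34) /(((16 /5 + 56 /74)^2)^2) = 1098200875641325 /1626941700864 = 675.01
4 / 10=2 / 5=0.40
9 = 9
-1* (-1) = 1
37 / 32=1.16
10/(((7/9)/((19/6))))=285/7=40.71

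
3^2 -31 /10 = 5.90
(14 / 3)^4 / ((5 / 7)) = 268912 / 405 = 663.98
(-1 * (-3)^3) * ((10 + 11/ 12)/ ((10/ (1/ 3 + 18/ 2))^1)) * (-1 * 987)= -2715237/ 10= -271523.70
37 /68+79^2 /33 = 425609 /2244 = 189.67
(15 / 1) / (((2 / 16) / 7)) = 840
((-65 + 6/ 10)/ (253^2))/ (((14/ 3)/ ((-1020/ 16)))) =153/ 11132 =0.01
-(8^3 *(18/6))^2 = -2359296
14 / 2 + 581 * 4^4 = 148743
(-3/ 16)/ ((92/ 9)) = -0.02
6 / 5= 1.20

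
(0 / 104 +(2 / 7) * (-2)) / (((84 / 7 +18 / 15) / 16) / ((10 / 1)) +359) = -1600 / 1005431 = -0.00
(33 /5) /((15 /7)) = 77 /25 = 3.08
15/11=1.36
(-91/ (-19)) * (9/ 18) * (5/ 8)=455/ 304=1.50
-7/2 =-3.50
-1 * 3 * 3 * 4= -36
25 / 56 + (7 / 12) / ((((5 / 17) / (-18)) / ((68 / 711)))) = -196951 / 66360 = -2.97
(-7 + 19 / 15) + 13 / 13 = -71 / 15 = -4.73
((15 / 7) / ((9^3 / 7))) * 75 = 125 / 81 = 1.54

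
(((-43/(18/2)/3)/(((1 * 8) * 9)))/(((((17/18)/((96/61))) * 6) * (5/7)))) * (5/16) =-301/111996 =-0.00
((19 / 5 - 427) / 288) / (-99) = 529 / 35640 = 0.01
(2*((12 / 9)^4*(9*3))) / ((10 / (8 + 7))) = 256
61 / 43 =1.42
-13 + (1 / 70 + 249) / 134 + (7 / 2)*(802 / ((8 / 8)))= 26225151 / 9380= 2795.86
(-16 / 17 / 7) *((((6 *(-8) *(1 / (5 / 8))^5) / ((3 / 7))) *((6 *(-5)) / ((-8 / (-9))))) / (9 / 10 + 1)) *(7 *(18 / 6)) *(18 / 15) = -14269022208 / 201875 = -70682.46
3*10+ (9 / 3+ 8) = 41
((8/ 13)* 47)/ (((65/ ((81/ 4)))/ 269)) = 2048166/ 845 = 2423.87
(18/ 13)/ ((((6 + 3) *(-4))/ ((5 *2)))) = -5/ 13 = -0.38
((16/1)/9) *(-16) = -28.44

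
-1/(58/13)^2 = -0.05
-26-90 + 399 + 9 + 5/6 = 1757/6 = 292.83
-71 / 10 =-7.10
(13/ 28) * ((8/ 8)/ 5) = 13/ 140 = 0.09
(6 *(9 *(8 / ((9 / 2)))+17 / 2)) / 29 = 147 / 29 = 5.07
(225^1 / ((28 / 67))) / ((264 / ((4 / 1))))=5025 / 616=8.16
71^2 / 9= 5041 / 9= 560.11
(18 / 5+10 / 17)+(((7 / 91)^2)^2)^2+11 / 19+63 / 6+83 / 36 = 833414947358699 / 47426584118940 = 17.57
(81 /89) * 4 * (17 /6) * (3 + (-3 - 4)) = -3672 /89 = -41.26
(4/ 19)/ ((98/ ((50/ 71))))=100/ 66101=0.00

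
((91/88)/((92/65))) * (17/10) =20111/16192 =1.24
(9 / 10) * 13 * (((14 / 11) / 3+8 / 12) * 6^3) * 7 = 1061424 / 55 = 19298.62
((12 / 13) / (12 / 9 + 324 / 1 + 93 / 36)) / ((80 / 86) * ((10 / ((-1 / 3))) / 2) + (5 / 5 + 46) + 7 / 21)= 9288 / 110136715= 0.00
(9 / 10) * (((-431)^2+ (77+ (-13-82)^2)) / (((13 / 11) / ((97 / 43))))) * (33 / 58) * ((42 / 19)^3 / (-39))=-381256167853638 / 7227431185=-52751.27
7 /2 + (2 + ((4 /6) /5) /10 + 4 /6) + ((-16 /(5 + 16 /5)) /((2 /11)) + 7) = 5019 /2050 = 2.45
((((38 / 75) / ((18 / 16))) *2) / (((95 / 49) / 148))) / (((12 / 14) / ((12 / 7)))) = 464128 / 3375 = 137.52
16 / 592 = 1 / 37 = 0.03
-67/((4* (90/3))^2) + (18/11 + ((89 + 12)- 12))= 14356063/158400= 90.63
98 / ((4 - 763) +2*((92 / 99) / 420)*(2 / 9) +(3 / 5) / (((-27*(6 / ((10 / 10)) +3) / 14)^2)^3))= -2589424137977035590 / 20054799737582155321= -0.13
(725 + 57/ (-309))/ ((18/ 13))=485264/ 927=523.48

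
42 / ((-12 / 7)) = -49 / 2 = -24.50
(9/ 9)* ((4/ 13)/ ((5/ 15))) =0.92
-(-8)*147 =1176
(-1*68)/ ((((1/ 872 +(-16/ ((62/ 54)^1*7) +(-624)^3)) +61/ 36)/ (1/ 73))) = 115805088/ 30206148831443173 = 0.00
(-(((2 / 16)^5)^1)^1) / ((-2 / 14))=7 / 32768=0.00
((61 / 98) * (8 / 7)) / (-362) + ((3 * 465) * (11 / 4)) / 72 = 53.28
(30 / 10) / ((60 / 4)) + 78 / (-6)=-12.80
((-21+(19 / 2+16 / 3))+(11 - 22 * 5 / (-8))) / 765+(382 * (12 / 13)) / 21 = 14047333 / 835380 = 16.82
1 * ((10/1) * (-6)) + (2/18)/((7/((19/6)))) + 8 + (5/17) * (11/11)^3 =-51.66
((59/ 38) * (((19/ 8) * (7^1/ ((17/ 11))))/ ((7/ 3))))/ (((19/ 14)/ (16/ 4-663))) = -8981511/ 2584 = -3475.82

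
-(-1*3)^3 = 27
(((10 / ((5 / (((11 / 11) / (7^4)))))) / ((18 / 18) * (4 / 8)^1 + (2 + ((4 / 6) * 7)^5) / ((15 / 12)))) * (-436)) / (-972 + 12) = 8829 / 41371102780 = 0.00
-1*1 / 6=-1 / 6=-0.17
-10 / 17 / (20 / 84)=-42 / 17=-2.47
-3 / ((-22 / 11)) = 3 / 2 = 1.50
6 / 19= 0.32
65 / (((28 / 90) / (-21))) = -8775 / 2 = -4387.50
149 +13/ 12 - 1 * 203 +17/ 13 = -8051/ 156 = -51.61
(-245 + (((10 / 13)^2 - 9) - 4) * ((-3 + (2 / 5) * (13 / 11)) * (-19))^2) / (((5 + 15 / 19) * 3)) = -140139968029 / 84352125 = -1661.37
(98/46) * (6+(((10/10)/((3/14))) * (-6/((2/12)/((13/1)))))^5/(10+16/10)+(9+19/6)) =-36521660014783701751/4002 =-9125852077657096.89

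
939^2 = 881721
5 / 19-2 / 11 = 17 / 209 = 0.08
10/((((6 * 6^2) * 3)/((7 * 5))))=175/324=0.54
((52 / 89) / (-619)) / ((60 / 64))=-832 / 826365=-0.00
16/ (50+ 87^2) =16/ 7619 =0.00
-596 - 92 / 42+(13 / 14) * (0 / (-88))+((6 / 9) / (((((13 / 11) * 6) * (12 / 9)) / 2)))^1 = -108845 / 182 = -598.05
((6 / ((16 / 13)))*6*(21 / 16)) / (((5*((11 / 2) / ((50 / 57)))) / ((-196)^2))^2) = 2518065076800 / 43681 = 57646690.25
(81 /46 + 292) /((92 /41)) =554033 /4232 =130.92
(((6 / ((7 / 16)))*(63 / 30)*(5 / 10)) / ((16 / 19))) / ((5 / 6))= 513 / 25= 20.52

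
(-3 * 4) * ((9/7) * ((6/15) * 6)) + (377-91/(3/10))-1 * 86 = -5183/105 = -49.36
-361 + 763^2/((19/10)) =5814831/19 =306043.74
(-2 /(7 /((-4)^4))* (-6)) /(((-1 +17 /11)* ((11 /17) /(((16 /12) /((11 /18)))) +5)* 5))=2297856 /75635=30.38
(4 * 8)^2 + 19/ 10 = 10259/ 10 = 1025.90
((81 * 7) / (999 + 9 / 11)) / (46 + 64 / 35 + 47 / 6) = 72765 / 7141979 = 0.01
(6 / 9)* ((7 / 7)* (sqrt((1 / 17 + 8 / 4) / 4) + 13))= sqrt(595) / 51 + 26 / 3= 9.14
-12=-12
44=44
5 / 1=5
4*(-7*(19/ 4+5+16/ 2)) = -497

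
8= 8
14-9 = 5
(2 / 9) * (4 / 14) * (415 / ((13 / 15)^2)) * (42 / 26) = 124500 / 2197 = 56.67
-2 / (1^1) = -2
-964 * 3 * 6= -17352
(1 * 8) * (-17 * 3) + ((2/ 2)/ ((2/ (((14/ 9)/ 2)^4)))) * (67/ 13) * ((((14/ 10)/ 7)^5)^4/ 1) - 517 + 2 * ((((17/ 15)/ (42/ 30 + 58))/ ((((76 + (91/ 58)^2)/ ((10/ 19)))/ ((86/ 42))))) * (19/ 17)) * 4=-925.00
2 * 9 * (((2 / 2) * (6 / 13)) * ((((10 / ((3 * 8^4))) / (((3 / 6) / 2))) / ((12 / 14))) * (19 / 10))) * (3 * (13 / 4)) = 1197 / 2048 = 0.58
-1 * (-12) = 12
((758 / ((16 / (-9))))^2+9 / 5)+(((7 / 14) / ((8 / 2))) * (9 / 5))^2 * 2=290876067 / 1600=181797.54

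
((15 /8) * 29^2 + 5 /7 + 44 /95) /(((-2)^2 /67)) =562481013 /21280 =26432.38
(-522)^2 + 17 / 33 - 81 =8989316 / 33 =272403.52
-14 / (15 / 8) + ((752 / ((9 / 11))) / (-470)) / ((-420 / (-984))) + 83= 111749 / 1575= 70.95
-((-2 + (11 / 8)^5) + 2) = -4.91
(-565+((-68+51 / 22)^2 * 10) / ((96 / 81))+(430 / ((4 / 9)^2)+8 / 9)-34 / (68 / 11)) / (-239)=-2648970239 / 16657344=-159.03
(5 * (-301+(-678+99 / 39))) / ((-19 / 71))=4506370 / 247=18244.41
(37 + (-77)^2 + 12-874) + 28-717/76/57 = 5131.83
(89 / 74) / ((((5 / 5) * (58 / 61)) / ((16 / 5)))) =21716 / 5365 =4.05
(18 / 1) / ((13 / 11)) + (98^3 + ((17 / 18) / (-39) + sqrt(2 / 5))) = sqrt(10) / 5 + 660727459 / 702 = 941207.84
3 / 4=0.75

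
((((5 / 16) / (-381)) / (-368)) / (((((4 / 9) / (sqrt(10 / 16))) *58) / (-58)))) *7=-105 *sqrt(10) / 11964416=-0.00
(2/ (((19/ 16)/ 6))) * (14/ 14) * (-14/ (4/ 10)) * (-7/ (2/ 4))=94080/ 19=4951.58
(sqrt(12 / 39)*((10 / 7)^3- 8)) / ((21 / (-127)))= 442976*sqrt(13) / 93639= 17.06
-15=-15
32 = 32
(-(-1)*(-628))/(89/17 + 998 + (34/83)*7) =-886108/1419611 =-0.62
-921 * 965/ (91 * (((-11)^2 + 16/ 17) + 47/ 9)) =-76.80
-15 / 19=-0.79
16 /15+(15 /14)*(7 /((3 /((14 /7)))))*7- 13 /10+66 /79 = 84377 /2370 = 35.60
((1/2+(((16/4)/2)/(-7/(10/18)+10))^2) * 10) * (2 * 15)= 55350/169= 327.51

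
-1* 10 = -10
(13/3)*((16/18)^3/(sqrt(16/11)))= 1664*sqrt(11)/2187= 2.52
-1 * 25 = -25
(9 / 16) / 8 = 9 / 128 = 0.07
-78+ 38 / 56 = -2165 / 28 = -77.32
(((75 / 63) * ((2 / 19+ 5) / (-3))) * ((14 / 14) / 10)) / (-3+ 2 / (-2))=485 / 9576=0.05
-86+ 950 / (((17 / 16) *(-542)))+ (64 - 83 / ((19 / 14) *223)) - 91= -2243298601 / 19519859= -114.92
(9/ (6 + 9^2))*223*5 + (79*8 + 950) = 49223/ 29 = 1697.34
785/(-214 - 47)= -785/261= -3.01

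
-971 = -971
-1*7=-7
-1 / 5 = -0.20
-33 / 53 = -0.62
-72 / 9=-8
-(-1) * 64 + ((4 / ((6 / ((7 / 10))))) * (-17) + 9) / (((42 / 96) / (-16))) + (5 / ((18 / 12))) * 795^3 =175860958874 / 105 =1674866274.99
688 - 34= 654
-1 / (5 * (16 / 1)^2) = -1 / 1280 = -0.00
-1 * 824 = -824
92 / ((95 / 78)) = 7176 / 95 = 75.54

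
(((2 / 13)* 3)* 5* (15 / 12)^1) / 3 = 25 / 26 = 0.96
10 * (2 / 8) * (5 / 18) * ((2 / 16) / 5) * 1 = 5 / 288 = 0.02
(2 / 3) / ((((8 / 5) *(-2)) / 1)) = -5 / 24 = -0.21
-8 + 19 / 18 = -125 / 18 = -6.94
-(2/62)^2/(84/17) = -17/80724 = -0.00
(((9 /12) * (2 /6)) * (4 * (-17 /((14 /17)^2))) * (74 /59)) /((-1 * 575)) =181781 /3324650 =0.05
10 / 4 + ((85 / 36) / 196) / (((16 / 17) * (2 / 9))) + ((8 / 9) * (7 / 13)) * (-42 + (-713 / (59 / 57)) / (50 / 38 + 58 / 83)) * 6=-5172766778657 / 4702569984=-1099.99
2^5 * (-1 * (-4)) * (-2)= -256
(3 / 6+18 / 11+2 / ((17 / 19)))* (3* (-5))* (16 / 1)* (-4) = 784800 / 187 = 4196.79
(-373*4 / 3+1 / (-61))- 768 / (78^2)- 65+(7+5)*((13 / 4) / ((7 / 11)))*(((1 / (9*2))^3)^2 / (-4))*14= -562.48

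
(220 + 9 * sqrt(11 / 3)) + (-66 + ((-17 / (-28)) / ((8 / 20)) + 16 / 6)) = 3 * sqrt(33) + 26575 / 168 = 175.42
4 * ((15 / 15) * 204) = 816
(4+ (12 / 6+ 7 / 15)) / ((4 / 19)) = 1843 / 60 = 30.72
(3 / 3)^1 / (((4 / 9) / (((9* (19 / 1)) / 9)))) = 42.75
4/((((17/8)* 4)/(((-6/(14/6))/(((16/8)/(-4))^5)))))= 4608/119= 38.72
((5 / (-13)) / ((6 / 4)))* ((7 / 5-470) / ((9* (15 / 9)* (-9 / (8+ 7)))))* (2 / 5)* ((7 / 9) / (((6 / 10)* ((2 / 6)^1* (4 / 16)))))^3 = -1714451200 / 85293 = -20100.73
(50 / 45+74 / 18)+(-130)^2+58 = 16963.22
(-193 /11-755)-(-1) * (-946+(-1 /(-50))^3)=-1718.55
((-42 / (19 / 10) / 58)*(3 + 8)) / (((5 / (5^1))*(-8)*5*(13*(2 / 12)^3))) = 12474 / 7163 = 1.74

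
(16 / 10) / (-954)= -4 / 2385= -0.00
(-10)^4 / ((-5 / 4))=-8000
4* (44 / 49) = 176 / 49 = 3.59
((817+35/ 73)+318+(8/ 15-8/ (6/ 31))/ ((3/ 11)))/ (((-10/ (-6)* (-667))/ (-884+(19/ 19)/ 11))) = 10496347974/ 13390025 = 783.89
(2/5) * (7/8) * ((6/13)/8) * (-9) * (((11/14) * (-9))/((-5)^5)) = -2673/6500000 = -0.00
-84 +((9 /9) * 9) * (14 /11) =-798 /11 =-72.55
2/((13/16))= 32/13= 2.46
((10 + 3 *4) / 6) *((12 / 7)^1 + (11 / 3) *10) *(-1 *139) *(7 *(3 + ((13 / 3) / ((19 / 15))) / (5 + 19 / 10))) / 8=-59835.26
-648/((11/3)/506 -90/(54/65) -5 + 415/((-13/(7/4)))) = 258336/67451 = 3.83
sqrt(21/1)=sqrt(21)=4.58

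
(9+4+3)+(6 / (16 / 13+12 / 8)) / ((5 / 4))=6304 / 355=17.76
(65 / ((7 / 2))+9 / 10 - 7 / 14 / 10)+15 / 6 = 21.92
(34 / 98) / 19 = 17 / 931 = 0.02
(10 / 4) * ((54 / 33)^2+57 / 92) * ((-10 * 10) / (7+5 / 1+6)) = -1529375 / 33396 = -45.80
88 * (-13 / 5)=-1144 / 5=-228.80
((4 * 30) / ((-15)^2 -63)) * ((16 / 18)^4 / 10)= 8192 / 177147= 0.05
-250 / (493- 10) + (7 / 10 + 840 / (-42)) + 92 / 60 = -88313 / 4830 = -18.28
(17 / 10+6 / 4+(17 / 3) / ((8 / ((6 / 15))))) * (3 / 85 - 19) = -84227 / 1275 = -66.06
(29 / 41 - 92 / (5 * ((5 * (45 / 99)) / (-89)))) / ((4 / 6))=11089239 / 10250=1081.88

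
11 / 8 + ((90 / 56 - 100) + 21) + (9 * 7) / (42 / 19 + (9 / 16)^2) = -51.09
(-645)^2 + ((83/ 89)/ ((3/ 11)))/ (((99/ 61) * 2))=1999421213/ 4806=416026.05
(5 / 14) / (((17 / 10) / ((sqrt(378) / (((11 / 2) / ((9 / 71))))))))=1350 * sqrt(42) / 92939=0.09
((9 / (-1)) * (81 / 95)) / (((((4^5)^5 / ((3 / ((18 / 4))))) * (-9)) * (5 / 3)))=81 / 267401227875123200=0.00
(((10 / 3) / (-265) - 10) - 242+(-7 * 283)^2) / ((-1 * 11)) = -623933329 / 1749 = -356737.18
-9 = -9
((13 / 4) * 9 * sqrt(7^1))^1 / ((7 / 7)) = 77.39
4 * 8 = 32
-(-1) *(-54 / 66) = -9 / 11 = -0.82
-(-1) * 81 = 81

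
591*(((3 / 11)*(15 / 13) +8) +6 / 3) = 871725 / 143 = 6095.98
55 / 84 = 0.65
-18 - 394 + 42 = -370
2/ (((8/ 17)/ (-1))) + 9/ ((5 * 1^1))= -49/ 20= -2.45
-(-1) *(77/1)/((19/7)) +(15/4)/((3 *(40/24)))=2213/76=29.12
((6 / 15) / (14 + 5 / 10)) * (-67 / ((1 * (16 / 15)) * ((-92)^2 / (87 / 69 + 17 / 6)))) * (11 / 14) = -416405 / 632294656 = -0.00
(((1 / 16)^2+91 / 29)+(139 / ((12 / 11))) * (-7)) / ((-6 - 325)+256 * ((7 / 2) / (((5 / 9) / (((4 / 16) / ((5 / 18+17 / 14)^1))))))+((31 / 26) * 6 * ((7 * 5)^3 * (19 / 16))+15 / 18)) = -60473092615 / 24778573927184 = -0.00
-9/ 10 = -0.90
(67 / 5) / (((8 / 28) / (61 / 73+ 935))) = 16020102 / 365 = 43890.69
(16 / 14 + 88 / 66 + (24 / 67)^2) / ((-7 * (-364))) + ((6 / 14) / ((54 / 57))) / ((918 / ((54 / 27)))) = 110678125 / 55125306054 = 0.00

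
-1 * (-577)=577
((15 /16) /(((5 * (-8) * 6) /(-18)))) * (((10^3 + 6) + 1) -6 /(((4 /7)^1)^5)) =4186467 /65536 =63.88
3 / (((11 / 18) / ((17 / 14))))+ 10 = 1229 / 77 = 15.96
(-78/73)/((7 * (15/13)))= -338/2555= -0.13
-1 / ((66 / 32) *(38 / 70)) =-560 / 627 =-0.89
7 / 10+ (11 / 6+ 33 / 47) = 2281 / 705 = 3.24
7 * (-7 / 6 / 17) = -49 / 102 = -0.48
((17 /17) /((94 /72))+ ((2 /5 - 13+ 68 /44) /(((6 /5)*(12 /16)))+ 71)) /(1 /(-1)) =-276775 /4653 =-59.48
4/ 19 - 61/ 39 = -1003/ 741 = -1.35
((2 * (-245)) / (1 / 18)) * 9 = -79380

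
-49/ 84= -0.58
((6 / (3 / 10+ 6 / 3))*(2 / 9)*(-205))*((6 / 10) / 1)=-1640 / 23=-71.30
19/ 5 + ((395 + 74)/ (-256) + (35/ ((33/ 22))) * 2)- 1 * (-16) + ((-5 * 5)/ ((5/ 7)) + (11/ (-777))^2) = 22901004551/ 772773120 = 29.63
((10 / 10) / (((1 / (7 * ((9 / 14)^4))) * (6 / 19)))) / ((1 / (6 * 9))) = 1121931 / 5488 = 204.43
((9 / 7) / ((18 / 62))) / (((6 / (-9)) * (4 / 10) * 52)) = -465 / 1456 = -0.32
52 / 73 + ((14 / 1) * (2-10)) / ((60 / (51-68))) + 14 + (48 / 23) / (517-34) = 188344694 / 4054785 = 46.45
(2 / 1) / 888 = 1 / 444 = 0.00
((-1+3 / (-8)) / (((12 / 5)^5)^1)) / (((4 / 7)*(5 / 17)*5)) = -163625 / 7962624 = -0.02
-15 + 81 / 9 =-6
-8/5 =-1.60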